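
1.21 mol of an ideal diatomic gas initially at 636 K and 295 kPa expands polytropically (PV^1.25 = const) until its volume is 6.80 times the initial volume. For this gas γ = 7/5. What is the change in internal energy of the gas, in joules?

-6090 J

V₁ = nRT₁/P₁ = 1.21×8.314×636/295 = 21.7 L.
Polytropic n=1.25: T₂ = T₁(V₁/V₂)^(n−1) = 636×(0.147)^0.25 = 394 K; P₂ = P₁(V₁/V₂)^n = 26.9 kPa.
For an ideal gas ΔU = nCvΔT with Cv = (5/2)R = 20.8 J/(mol·K).
ΔU = 1.21×20.8×(394−636) = -6090 J.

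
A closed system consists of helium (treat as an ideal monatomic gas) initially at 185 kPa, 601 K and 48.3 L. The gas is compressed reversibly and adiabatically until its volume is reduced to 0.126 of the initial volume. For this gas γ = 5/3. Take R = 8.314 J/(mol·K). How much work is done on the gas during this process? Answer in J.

39900 J

n = P₁V₁/(RT₁) = 185×48.3/(8.314×601) = 1.79 mol.
Adiabatic: TV^(γ−1) = const ⇒ T₂ = 601×(7.94)^0.667 = 2390 K; PV^γ = const ⇒ P₂ = 5840 kPa.
ΔU = nCvΔT = 1.79×12.5×(2390−601) = 39900 J.
Q = 0 for an adiabatic process, so W = −ΔU = -39900 J.
Work done on the gas = −W_by = 39900 J.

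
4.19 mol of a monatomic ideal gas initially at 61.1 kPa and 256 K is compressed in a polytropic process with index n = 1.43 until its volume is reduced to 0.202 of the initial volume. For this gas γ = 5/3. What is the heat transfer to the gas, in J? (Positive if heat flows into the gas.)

-7280 J

V₁ = nRT₁/P₁ = 4.19×8.314×256/61.1 = 146 L.
Polytropic n=1.43: T₂ = T₁(V₁/V₂)^(n−1) = 256×(4.95)^0.43 = 509 K; P₂ = P₁(V₁/V₂)^n = 602 kPa.
W = (P₁V₁−P₂V₂)/(n−1) = (61.1×146−602×29.5)/0.43 = -20500 J.
ΔU = nCvΔT = 4.19×12.5×(509−256) = 13200 J.
Q = ΔU + W = -7280 J.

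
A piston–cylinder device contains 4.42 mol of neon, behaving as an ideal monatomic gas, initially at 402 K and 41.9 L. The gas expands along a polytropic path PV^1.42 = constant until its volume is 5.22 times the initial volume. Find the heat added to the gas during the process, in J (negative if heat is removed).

P₁ = nRT₁/V₁ = 4.42×8.314×402/41.9 = 353 kPa.
Polytropic n=1.42: T₂ = T₁(V₁/V₂)^(n−1) = 402×(0.192)^0.42 = 201 K; P₂ = P₁(V₁/V₂)^n = 33.7 kPa.
W = (P₁V₁−P₂V₂)/(n−1) = (353×41.9−33.7×219)/0.42 = 17600 J.
ΔU = nCvΔT = 4.42×12.5×(201−402) = -11100 J.
Q = ΔU + W = 6510 J.

6510 J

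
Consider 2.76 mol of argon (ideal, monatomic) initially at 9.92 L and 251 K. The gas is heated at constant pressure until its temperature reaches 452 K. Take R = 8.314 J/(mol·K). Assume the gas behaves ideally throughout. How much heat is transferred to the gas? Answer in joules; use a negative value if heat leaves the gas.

P₁ = nRT₁/V₁ = 2.76×8.314×251/9.92 = 581 kPa.
Isobaric: P stays 581 kPa; V/T = const ⇒ T₂ = 452 K, V₂ = 17.9 L.
W = PΔV = 581×(17.9−9.92) kPa·L = 4610 J.
ΔU = nCvΔT = 2.76×12.5×(452−251) = 6920 J.
Q = ΔU + W = nCpΔT = 11500 J.

11500 J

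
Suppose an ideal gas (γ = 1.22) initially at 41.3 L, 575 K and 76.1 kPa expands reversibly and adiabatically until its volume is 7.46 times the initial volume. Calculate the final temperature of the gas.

370 K

Adiabatic: TV^(γ−1) = const ⇒ T₂ = 575×(0.134)^0.220 = 370 K; PV^γ = const ⇒ P₂ = 6.56 kPa.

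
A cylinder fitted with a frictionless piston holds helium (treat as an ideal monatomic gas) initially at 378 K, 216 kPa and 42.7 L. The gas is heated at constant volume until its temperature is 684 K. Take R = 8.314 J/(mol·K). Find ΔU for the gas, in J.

n = P₁V₁/(RT₁) = 216×42.7/(8.314×378) = 2.93 mol.
Isochoric: V stays 42.7 L; P/T = const ⇒ T₂ = 684 K, P₂ = 391 kPa.
For an ideal gas ΔU = nCvΔT with Cv = (3/2)R = 12.5 J/(mol·K).
ΔU = 2.93×12.5×(684−378) = 11200 J.

11200 J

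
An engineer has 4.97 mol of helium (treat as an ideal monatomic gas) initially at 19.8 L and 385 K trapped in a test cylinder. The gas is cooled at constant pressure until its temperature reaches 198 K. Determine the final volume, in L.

P₁ = nRT₁/V₁ = 4.97×8.314×385/19.8 = 803 kPa.
Isobaric: P stays 803 kPa; V/T = const ⇒ T₂ = 198 K, V₂ = 10.2 L.

10.2 L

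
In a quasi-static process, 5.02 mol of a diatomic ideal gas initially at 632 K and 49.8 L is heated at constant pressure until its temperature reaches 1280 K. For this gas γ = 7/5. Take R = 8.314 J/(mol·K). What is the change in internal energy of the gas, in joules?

P₁ = nRT₁/V₁ = 5.02×8.314×632/49.8 = 530 kPa.
Isobaric: P stays 530 kPa; V/T = const ⇒ T₂ = 1280 K, V₂ = 101 L.
For an ideal gas ΔU = nCvΔT with Cv = (5/2)R = 20.8 J/(mol·K).
ΔU = 5.02×20.8×(1280−632) = 67600 J.

67600 J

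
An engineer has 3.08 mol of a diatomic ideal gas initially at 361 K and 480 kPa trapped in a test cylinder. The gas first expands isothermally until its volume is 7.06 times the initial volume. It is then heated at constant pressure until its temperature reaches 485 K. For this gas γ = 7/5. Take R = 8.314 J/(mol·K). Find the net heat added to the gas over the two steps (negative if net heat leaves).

29200 J

V₁ = nRT₁/P₁ = 3.08×8.314×361/480 = 19.3 L.
Step 1 — Isothermal: T stays 361 K; PV = const ⇒ V₂ = 136 L, P₂ = 68.0 kPa.
ΔU = 0 (ideal gas, T constant).
W = nRT ln(V₂/V₁) = 3.08×8.314×361×ln(7.06) = 18100 J.
Q = ΔU + W = 18100 J.
State after step 1: P = 68.0 kPa, V = 136 L, T = 361 K.
Step 2 — Isobaric: P stays 68.0 kPa; V/T = const ⇒ T₂ = 485 K, V₂ = 183 L.
W = PΔV = 68.0×(183−136) kPa·L = 3180 J.
ΔU = nCvΔT = 3.08×20.8×(485−361) = 7940 J.
Q = ΔU + W = nCpΔT = 11100 J.
Net over both steps: W = 21200 J, Q = 29200 J, ΔU = 7940 J.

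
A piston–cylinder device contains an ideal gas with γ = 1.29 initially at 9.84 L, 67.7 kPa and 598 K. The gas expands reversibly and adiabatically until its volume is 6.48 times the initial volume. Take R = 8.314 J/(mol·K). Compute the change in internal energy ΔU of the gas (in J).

n = P₁V₁/(RT₁) = 67.7×9.84/(8.314×598) = 0.134 mol.
Adiabatic: TV^(γ−1) = const ⇒ T₂ = 598×(0.154)^0.290 = 348 K; PV^γ = const ⇒ P₂ = 6.08 kPa.
For an ideal gas ΔU = nCvΔT with Cv = R/(γ−1) = 28.7 J/(mol·K).
ΔU = 0.134×28.7×(348−598) = -961 J.

-961 J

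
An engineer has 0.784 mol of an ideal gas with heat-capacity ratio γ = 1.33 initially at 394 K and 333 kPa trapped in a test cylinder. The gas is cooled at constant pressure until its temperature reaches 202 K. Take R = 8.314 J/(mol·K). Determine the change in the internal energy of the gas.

V₁ = nRT₁/P₁ = 0.784×8.314×394/333 = 7.71 L.
Isobaric: P stays 333 kPa; V/T = const ⇒ T₂ = 202 K, V₂ = 3.95 L.
For an ideal gas ΔU = nCvΔT with Cv = R/(γ−1) = 25.2 J/(mol·K).
ΔU = 0.784×25.2×(202−394) = -3790 J.

-3790 J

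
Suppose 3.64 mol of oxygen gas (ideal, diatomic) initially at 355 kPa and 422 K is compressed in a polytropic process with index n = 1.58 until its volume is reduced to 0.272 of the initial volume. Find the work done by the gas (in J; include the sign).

-24800 J

V₁ = nRT₁/P₁ = 3.64×8.314×422/355 = 36.0 L.
Polytropic n=1.58: T₂ = T₁(V₁/V₂)^(n−1) = 422×(3.68)^0.58 = 898 K; P₂ = P₁(V₁/V₂)^n = 2780 kPa.
W = (P₁V₁−P₂V₂)/(n−1) = (355×36.0−2780×9.79)/0.58 = -24800 J.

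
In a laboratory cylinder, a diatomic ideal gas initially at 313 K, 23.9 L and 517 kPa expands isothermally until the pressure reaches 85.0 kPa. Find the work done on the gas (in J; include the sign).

-22300 J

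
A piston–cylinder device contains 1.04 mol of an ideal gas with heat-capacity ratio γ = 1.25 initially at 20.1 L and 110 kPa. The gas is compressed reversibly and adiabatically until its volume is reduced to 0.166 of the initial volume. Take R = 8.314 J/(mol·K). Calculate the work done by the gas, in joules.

T₁ = P₁V₁/(nR) = 110×20.1/(1.04×8.314) = 256 K.
Adiabatic: TV^(γ−1) = const ⇒ T₂ = 256×(6.02)^0.250 = 401 K; PV^γ = const ⇒ P₂ = 1040 kPa.
ΔU = nCvΔT = 1.04×33.3×(401−256) = 5010 J.
Q = 0 for an adiabatic process, so W = −ΔU = -5010 J.

-5010 J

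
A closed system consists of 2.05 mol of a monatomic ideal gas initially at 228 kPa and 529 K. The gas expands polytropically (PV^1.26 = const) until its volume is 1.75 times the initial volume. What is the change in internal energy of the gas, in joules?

V₁ = nRT₁/P₁ = 2.05×8.314×529/228 = 39.5 L.
Polytropic n=1.26: T₂ = T₁(V₁/V₂)^(n−1) = 529×(0.571)^0.26 = 457 K; P₂ = P₁(V₁/V₂)^n = 113 kPa.
For an ideal gas ΔU = nCvΔT with Cv = (3/2)R = 12.5 J/(mol·K).
ΔU = 2.05×12.5×(457−529) = -1830 J.

-1830 J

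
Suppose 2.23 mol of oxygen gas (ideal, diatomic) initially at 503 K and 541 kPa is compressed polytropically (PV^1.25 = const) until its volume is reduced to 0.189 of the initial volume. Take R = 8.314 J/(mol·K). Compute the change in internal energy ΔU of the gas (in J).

V₁ = nRT₁/P₁ = 2.23×8.314×503/541 = 17.2 L.
Polytropic n=1.25: T₂ = T₁(V₁/V₂)^(n−1) = 503×(5.29)^0.25 = 763 K; P₂ = P₁(V₁/V₂)^n = 4340 kPa.
For an ideal gas ΔU = nCvΔT with Cv = (5/2)R = 20.8 J/(mol·K).
ΔU = 2.23×20.8×(763−503) = 12000 J.

12000 J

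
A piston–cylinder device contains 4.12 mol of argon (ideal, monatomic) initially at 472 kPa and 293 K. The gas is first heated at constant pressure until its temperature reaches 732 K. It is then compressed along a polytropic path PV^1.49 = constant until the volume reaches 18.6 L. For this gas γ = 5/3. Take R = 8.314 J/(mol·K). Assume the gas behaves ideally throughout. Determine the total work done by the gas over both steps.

V₁ = nRT₁/P₁ = 4.12×8.314×293/472 = 21.3 L.
Step 1 — Isobaric: P stays 472 kPa; V/T = const ⇒ T₂ = 732 K, V₂ = 53.1 L.
W = PΔV = 472×(53.1−21.3) kPa·L = 15000 J.
ΔU = nCvΔT = 4.12×12.5×(732−293) = 22600 J.
Q = ΔU + W = nCpΔT = 37600 J.
State after step 1: P = 472 kPa, V = 53.1 L, T = 732 K.
Step 2 — Polytropic n=1.49: T₂ = T₁(V₁/V₂)^(n−1) = 732×(2.86)^0.49 = 1220 K; P₂ = P₁(V₁/V₂)^n = 2250 kPa.
W = (P₁V₁−P₂V₂)/(n−1) = (472×53.1−2250×18.6)/0.49 = -34400 J.
ΔU = nCvΔT = 4.12×12.5×(1220−732) = 25300 J.
Q = ΔU + W = -9120 J.
Net over both steps: W = -19400 J, Q = 28500 J, ΔU = 47800 J.

-19400 J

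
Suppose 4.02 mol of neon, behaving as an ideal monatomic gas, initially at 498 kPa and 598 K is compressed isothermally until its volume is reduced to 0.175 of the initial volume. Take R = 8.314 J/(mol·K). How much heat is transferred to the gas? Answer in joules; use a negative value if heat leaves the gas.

-34800 J

V₁ = nRT₁/P₁ = 4.02×8.314×598/498 = 40.1 L.
Isothermal: T stays 598 K; PV = const ⇒ V₂ = 7.02 L, P₂ = 2850 kPa.
ΔU = 0 (ideal gas, T constant).
W = nRT ln(V₂/V₁) = 4.02×8.314×598×ln(0.175) = -34800 J.
Q = ΔU + W = -34800 J.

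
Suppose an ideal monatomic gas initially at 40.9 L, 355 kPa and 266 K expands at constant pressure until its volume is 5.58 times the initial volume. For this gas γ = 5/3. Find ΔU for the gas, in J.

n = P₁V₁/(RT₁) = 355×40.9/(8.314×266) = 6.57 mol.
Isobaric: P stays 355 kPa; V/T = const ⇒ T₂ = 1480 K, V₂ = 228 L.
For an ideal gas ΔU = nCvΔT with Cv = (3/2)R = 12.5 J/(mol·K).
ΔU = 6.57×12.5×(1480−266) = 99700 J.

99700 J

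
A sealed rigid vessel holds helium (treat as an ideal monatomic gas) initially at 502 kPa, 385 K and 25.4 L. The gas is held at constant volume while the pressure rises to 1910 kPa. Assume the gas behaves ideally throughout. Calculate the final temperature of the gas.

Isochoric: V stays 25.4 L; P/T = const ⇒ T₂ = 1460 K, P₂ = 1910 kPa.

1460 K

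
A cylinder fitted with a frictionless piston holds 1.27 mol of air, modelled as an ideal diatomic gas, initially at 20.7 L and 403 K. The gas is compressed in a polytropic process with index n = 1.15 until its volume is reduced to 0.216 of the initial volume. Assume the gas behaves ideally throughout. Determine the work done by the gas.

P₁ = nRT₁/V₁ = 1.27×8.314×403/20.7 = 206 kPa.
Polytropic n=1.15: T₂ = T₁(V₁/V₂)^(n−1) = 403×(4.63)^0.15 = 507 K; P₂ = P₁(V₁/V₂)^n = 1200 kPa.
W = (P₁V₁−P₂V₂)/(n−1) = (206×20.7−1200×4.47)/0.15 = -7330 J.

-7330 J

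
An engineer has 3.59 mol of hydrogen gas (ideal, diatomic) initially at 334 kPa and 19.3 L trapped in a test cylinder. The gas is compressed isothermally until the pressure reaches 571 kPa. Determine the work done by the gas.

-3460 J

T₁ = P₁V₁/(nR) = 334×19.3/(3.59×8.314) = 216 K.
Isothermal: T stays 216 K; PV = const ⇒ V₂ = 11.3 L, P₂ = 571 kPa.
W = nRT ln(V₂/V₁) = 3.59×8.314×216×ln(0.585) = -3460 J.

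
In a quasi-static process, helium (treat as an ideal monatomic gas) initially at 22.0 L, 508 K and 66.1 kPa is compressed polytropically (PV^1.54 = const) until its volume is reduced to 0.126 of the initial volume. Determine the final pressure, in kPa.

1610 kPa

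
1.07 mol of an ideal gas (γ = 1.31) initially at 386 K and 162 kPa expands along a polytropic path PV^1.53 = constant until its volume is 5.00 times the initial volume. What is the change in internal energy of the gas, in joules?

V₁ = nRT₁/P₁ = 1.07×8.314×386/162 = 21.2 L.
Polytropic n=1.53: T₂ = T₁(V₁/V₂)^(n−1) = 386×(0.200)^0.53 = 164 K; P₂ = P₁(V₁/V₂)^n = 13.8 kPa.
For an ideal gas ΔU = nCvΔT with Cv = R/(γ−1) = 26.8 J/(mol·K).
ΔU = 1.07×26.8×(164−386) = -6360 J.

-6360 J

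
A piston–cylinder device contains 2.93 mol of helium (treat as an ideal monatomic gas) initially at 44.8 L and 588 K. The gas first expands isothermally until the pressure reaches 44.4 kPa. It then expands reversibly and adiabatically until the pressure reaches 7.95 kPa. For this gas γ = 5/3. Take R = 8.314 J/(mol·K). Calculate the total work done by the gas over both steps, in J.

39000 J

P₁ = nRT₁/V₁ = 2.93×8.314×588/44.8 = 320 kPa.
Step 1 — Isothermal: T stays 588 K; PV = const ⇒ V₂ = 323 L, P₂ = 44.4 kPa.
ΔU = 0 (ideal gas, T constant).
W = nRT ln(V₂/V₁) = 2.93×8.314×588×ln(7.20) = 28300 J.
Q = ΔU + W = 28300 J.
State after step 1: P = 44.4 kPa, V = 323 L, T = 588 K.
Step 2 — Adiabatic: T₂/T₁ = (P₂/P₁)^((γ−1)/γ) ⇒ T₂ = 588×(0.179)^0.400 = 296 K; V₂ = 905 L.
ΔU = nCvΔT = 2.93×12.5×(296−588) = -10700 J.
Q = 0 for an adiabatic process, so W = −ΔU = 10700 J.
Net over both steps: W = 39000 J, Q = 28300 J, ΔU = -10700 J.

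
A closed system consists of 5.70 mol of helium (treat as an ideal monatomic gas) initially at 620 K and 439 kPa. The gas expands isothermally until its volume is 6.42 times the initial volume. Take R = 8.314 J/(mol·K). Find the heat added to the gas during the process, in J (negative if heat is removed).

54600 J

V₁ = nRT₁/P₁ = 5.70×8.314×620/439 = 66.9 L.
Isothermal: T stays 620 K; PV = const ⇒ V₂ = 430 L, P₂ = 68.4 kPa.
ΔU = 0 (ideal gas, T constant).
W = nRT ln(V₂/V₁) = 5.70×8.314×620×ln(6.42) = 54600 J.
Q = ΔU + W = 54600 J.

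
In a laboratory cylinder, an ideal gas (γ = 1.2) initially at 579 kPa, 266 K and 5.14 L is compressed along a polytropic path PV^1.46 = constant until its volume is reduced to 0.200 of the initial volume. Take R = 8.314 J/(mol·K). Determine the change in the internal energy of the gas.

n = P₁V₁/(RT₁) = 579×5.14/(8.314×266) = 1.35 mol.
Polytropic n=1.46: T₂ = T₁(V₁/V₂)^(n−1) = 266×(5.00)^0.46 = 558 K; P₂ = P₁(V₁/V₂)^n = 6070 kPa.
For an ideal gas ΔU = nCvΔT with Cv = R/(γ−1) = 41.6 J/(mol·K).
ΔU = 1.35×41.6×(558−266) = 16300 J.

16300 J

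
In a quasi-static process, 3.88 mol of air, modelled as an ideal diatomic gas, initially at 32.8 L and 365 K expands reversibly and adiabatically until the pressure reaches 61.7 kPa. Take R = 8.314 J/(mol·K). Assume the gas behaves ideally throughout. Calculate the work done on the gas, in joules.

-11600 J

P₁ = nRT₁/V₁ = 3.88×8.314×365/32.8 = 359 kPa.
Adiabatic: T₂/T₁ = (P₂/P₁)^((γ−1)/γ) ⇒ T₂ = 365×(0.172)^0.286 = 221 K; V₂ = 115 L.
ΔU = nCvΔT = 3.88×20.8×(221−365) = -11600 J.
Q = 0 for an adiabatic process, so W = −ΔU = 11600 J.
Work done on the gas = −W_by = -11600 J.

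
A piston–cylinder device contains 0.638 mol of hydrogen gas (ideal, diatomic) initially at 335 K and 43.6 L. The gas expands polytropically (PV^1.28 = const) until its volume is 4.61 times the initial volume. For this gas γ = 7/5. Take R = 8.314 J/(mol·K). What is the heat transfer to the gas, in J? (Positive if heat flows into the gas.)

P₁ = nRT₁/V₁ = 0.638×8.314×335/43.6 = 40.8 kPa.
Polytropic n=1.28: T₂ = T₁(V₁/V₂)^(n−1) = 335×(0.217)^0.28 = 218 K; P₂ = P₁(V₁/V₂)^n = 5.76 kPa.
W = (P₁V₁−P₂V₂)/(n−1) = (40.8×43.6−5.76×201)/0.28 = 2210 J.
ΔU = nCvΔT = 0.638×20.8×(218−335) = -1550 J.
Q = ΔU + W = 663 J.

663 J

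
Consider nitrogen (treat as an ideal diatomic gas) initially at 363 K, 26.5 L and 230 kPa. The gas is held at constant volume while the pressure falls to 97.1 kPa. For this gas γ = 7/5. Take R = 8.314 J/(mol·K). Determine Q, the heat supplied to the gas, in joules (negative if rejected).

-8800 J

n = P₁V₁/(RT₁) = 230×26.5/(8.314×363) = 2.02 mol.
Isochoric: V stays 26.5 L; P/T = const ⇒ T₂ = 153 K, P₂ = 97.1 kPa.
W = 0 (no volume change).
ΔU = nCvΔT = 2.02×20.8×(153−363) = -8800 J.
Q = ΔU = -8800 J.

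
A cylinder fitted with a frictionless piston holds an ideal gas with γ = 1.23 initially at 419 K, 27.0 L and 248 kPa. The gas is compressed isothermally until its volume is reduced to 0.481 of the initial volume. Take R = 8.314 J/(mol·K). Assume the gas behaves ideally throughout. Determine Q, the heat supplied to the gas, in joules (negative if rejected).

n = P₁V₁/(RT₁) = 248×27.0/(8.314×419) = 1.92 mol.
Isothermal: T stays 419 K; PV = const ⇒ V₂ = 13.0 L, P₂ = 516 kPa.
ΔU = 0 (ideal gas, T constant).
W = nRT ln(V₂/V₁) = 1.92×8.314×419×ln(0.481) = -4900 J.
Q = ΔU + W = -4900 J.

-4900 J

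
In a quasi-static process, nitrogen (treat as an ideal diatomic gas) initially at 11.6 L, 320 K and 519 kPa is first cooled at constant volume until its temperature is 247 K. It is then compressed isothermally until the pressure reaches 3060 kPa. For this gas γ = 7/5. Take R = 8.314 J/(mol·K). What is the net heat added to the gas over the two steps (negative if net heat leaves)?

-12900 J

n = P₁V₁/(RT₁) = 519×11.6/(8.314×320) = 2.26 mol.
Step 1 — Isochoric: V stays 11.6 L; P/T = const ⇒ T₂ = 247 K, P₂ = 401 kPa.
W = 0 (no volume change).
ΔU = nCvΔT = 2.26×20.8×(247−320) = -3430 J.
Q = ΔU = -3430 J.
State after step 1: P = 401 kPa, V = 11.6 L, T = 247 K.
Step 2 — Isothermal: T stays 247 K; PV = const ⇒ V₂ = 1.52 L, P₂ = 3060 kPa.
ΔU = 0 (ideal gas, T constant).
W = nRT ln(V₂/V₁) = 2.26×8.314×247×ln(0.131) = -9450 J.
Q = ΔU + W = -9450 J.
Net over both steps: W = -9450 J, Q = -12900 J, ΔU = -3430 J.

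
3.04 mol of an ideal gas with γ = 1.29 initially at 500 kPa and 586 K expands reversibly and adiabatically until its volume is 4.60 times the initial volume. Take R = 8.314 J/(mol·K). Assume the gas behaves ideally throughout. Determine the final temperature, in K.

376 K

V₁ = nRT₁/P₁ = 3.04×8.314×586/500 = 29.6 L.
Adiabatic: TV^(γ−1) = const ⇒ T₂ = 586×(0.217)^0.290 = 376 K; PV^γ = const ⇒ P₂ = 69.8 kPa.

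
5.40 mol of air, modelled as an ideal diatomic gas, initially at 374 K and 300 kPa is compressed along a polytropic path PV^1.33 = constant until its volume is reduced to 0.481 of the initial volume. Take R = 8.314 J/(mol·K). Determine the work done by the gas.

V₁ = nRT₁/P₁ = 5.40×8.314×374/300 = 56.0 L.
Polytropic n=1.33: T₂ = T₁(V₁/V₂)^(n−1) = 374×(2.08)^0.33 = 476 K; P₂ = P₁(V₁/V₂)^n = 794 kPa.
W = (P₁V₁−P₂V₂)/(n−1) = (300×56.0−794×26.9)/0.33 = -13900 J.

-13900 J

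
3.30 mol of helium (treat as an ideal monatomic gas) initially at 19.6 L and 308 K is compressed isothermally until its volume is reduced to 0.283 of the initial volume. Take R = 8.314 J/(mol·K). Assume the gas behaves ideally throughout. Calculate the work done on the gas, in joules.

10700 J

P₁ = nRT₁/V₁ = 3.30×8.314×308/19.6 = 431 kPa.
Isothermal: T stays 308 K; PV = const ⇒ V₂ = 5.55 L, P₂ = 1520 kPa.
W = nRT ln(V₂/V₁) = 3.30×8.314×308×ln(0.283) = -10700 J.
Work done on the gas = −W_by = 10700 J.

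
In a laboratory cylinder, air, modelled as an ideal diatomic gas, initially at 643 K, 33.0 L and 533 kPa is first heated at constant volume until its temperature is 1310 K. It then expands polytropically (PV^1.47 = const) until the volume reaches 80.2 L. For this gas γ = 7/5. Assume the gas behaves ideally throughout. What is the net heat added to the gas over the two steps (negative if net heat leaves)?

n = P₁V₁/(RT₁) = 533×33.0/(8.314×643) = 3.29 mol.
Step 1 — Isochoric: V stays 33.0 L; P/T = const ⇒ T₂ = 1310 K, P₂ = 1090 kPa.
W = 0 (no volume change).
ΔU = nCvΔT = 3.29×20.8×(1310−643) = 45600 J.
Q = ΔU = 45600 J.
State after step 1: P = 1090 kPa, V = 33.0 L, T = 1310 K.
Step 2 — Polytropic n=1.47: T₂ = T₁(V₁/V₂)^(n−1) = 1310×(0.411)^0.47 = 863 K; P₂ = P₁(V₁/V₂)^n = 294 kPa.
W = (P₁V₁−P₂V₂)/(n−1) = (1090×33.0−294×80.2)/0.47 = 26000 J.
ΔU = nCvΔT = 3.29×20.8×(863−1310) = -30600 J.
Q = ΔU + W = -4550 J.
Net over both steps: W = 26000 J, Q = 41100 J, ΔU = 15000 J.

41100 J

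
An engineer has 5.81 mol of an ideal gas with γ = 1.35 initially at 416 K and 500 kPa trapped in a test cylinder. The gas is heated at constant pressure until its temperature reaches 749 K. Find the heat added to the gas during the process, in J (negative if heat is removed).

62000 J

V₁ = nRT₁/P₁ = 5.81×8.314×416/500 = 40.2 L.
Isobaric: P stays 500 kPa; V/T = const ⇒ T₂ = 749 K, V₂ = 72.4 L.
W = PΔV = 500×(72.4−40.2) kPa·L = 16100 J.
ΔU = nCvΔT = 5.81×23.8×(749−416) = 46000 J.
Q = ΔU + W = nCpΔT = 62000 J.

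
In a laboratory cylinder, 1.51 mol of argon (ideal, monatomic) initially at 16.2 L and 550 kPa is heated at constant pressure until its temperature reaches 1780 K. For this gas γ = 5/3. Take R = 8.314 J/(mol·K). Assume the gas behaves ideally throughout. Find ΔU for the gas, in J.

20200 J

T₁ = P₁V₁/(nR) = 550×16.2/(1.51×8.314) = 710 K.
Isobaric: P stays 550 kPa; V/T = const ⇒ T₂ = 1780 K, V₂ = 40.6 L.
For an ideal gas ΔU = nCvΔT with Cv = (3/2)R = 12.5 J/(mol·K).
ΔU = 1.51×12.5×(1780−710) = 20200 J.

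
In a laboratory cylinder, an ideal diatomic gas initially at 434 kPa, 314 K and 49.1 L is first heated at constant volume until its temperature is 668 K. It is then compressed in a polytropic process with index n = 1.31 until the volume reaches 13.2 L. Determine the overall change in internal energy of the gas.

n = P₁V₁/(RT₁) = 434×49.1/(8.314×314) = 8.16 mol.
Step 1 — Isochoric: V stays 49.1 L; P/T = const ⇒ T₂ = 668 K, P₂ = 923 kPa.
W = 0 (no volume change).
ΔU = nCvΔT = 8.16×20.8×(668−314) = 60100 J.
Q = ΔU = 60100 J.
State after step 1: P = 923 kPa, V = 49.1 L, T = 668 K.
Step 2 — Polytropic n=1.31: T₂ = T₁(V₁/V₂)^(n−1) = 668×(3.72)^0.31 = 1000 K; P₂ = P₁(V₁/V₂)^n = 5160 kPa.
W = (P₁V₁−P₂V₂)/(n−1) = (923×49.1−5160×13.2)/0.31 = -73500 J.
ΔU = nCvΔT = 8.16×20.8×(1000−668) = 57000 J.
Q = ΔU + W = -16500 J.
Net over both steps: W = -73500 J, Q = 43500 J, ΔU = 117000 J.

117000 J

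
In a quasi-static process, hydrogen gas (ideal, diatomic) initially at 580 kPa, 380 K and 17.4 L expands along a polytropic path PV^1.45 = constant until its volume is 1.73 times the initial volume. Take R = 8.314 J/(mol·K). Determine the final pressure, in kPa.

262 kPa

Polytropic n=1.45: T₂ = T₁(V₁/V₂)^(n−1) = 380×(0.578)^0.45 = 297 K; P₂ = P₁(V₁/V₂)^n = 262 kPa.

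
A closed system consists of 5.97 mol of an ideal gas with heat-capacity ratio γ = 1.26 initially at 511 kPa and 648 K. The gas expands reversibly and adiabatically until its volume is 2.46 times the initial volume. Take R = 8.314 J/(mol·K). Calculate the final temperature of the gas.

513 K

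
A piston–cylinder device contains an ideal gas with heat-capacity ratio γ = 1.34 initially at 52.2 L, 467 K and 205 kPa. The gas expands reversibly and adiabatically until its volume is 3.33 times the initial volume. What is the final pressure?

Adiabatic: TV^(γ−1) = const ⇒ T₂ = 467×(0.300)^0.340 = 310 K; PV^γ = const ⇒ P₂ = 40.9 kPa.

40.9 kPa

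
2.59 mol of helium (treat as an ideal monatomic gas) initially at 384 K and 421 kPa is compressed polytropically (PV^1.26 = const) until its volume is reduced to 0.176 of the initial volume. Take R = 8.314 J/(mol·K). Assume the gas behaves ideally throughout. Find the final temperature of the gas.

603 K

V₁ = nRT₁/P₁ = 2.59×8.314×384/421 = 19.6 L.
Polytropic n=1.26: T₂ = T₁(V₁/V₂)^(n−1) = 384×(5.68)^0.26 = 603 K; P₂ = P₁(V₁/V₂)^n = 3760 kPa.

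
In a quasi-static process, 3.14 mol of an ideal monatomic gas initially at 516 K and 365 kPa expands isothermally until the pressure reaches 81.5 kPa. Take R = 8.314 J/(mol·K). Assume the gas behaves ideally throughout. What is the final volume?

165 L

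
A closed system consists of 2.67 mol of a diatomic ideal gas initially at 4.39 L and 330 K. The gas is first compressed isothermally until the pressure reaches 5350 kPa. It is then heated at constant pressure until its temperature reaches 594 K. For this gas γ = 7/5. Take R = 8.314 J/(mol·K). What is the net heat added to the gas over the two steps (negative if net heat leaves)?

P₁ = nRT₁/V₁ = 2.67×8.314×330/4.39 = 1670 kPa.
Step 1 — Isothermal: T stays 330 K; PV = const ⇒ V₂ = 1.37 L, P₂ = 5350 kPa.
ΔU = 0 (ideal gas, T constant).
W = nRT ln(V₂/V₁) = 2.67×8.314×330×ln(0.312) = -8530 J.
Q = ΔU + W = -8530 J.
State after step 1: P = 5350 kPa, V = 1.37 L, T = 330 K.
Step 2 — Isobaric: P stays 5350 kPa; V/T = const ⇒ T₂ = 594 K, V₂ = 2.46 L.
W = PΔV = 5350×(2.46−1.37) kPa·L = 5860 J.
ΔU = nCvΔT = 2.67×20.8×(594−330) = 14700 J.
Q = ΔU + W = nCpΔT = 20500 J.
Net over both steps: W = -2670 J, Q = 12000 J, ΔU = 14700 J.

12000 J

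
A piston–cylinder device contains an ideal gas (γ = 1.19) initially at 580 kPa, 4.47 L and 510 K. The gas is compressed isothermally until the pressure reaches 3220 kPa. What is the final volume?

Isothermal: T stays 510 K; PV = const ⇒ V₂ = 0.805 L, P₂ = 3220 kPa.

0.805 L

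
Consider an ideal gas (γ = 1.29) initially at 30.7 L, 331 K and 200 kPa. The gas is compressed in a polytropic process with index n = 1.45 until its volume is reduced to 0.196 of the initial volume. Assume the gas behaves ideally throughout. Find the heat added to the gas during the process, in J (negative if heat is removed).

n = P₁V₁/(RT₁) = 200×30.7/(8.314×331) = 2.23 mol.
Polytropic n=1.45: T₂ = T₁(V₁/V₂)^(n−1) = 331×(5.10)^0.45 = 689 K; P₂ = P₁(V₁/V₂)^n = 2120 kPa.
W = (P₁V₁−P₂V₂)/(n−1) = (200×30.7−2120×6.02)/0.45 = -14800 J.
ΔU = nCvΔT = 2.23×28.7×(689−331) = 22900 J.
Q = ΔU + W = 8150 J.

8150 J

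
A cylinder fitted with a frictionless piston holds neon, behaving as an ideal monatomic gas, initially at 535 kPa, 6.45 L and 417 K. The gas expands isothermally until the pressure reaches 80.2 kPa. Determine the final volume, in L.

43.0 L

Isothermal: T stays 417 K; PV = const ⇒ V₂ = 43.0 L, P₂ = 80.2 kPa.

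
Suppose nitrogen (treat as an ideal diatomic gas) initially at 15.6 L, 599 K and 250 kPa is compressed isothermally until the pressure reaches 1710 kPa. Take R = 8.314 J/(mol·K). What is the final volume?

Isothermal: T stays 599 K; PV = const ⇒ V₂ = 2.28 L, P₂ = 1710 kPa.

2.28 L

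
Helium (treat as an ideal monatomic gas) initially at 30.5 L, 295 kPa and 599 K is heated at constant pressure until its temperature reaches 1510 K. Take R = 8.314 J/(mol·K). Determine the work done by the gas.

n = P₁V₁/(RT₁) = 295×30.5/(8.314×599) = 1.81 mol.
Isobaric: P stays 295 kPa; V/T = const ⇒ T₂ = 1510 K, V₂ = 76.9 L.
W = PΔV = 295×(76.9−30.5) kPa·L = 13700 J.

13700 J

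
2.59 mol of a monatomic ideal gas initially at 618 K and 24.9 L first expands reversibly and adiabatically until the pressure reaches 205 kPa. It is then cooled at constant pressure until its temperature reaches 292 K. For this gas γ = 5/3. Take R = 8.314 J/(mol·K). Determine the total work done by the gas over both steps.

3570 J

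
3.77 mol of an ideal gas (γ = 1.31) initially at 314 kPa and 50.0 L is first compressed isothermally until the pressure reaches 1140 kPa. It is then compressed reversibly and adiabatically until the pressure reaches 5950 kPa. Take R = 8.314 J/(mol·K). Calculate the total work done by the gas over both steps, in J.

T₁ = P₁V₁/(nR) = 314×50.0/(3.77×8.314) = 501 K.
Step 1 — Isothermal: T stays 501 K; PV = const ⇒ V₂ = 13.8 L, P₂ = 1140 kPa.
ΔU = 0 (ideal gas, T constant).
W = nRT ln(V₂/V₁) = 3.77×8.314×501×ln(0.275) = -20200 J.
Q = ΔU + W = -20200 J.
State after step 1: P = 1140 kPa, V = 13.8 L, T = 501 K.
Step 2 — Adiabatic: T₂/T₁ = (P₂/P₁)^((γ−1)/γ) ⇒ T₂ = 501×(5.22)^0.237 = 741 K; V₂ = 3.90 L.
ΔU = nCvΔT = 3.77×26.8×(741−501) = 24200 J.
Q = 0 for an adiabatic process, so W = −ΔU = -24200 J.
Net over both steps: W = -44500 J, Q = -20200 J, ΔU = 24200 J.

-44500 J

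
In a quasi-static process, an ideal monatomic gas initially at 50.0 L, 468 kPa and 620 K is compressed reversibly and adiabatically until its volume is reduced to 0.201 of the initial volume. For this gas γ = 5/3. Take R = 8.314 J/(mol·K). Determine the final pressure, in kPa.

Adiabatic: TV^(γ−1) = const ⇒ T₂ = 620×(4.98)^0.667 = 1810 K; PV^γ = const ⇒ P₂ = 6790 kPa.

6790 kPa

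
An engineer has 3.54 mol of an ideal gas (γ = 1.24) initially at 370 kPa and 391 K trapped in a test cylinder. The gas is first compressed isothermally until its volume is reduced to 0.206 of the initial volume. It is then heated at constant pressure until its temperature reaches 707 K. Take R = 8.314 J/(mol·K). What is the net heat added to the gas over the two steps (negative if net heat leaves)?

29900 J

V₁ = nRT₁/P₁ = 3.54×8.314×391/370 = 31.1 L.
Step 1 — Isothermal: T stays 391 K; PV = const ⇒ V₂ = 6.41 L, P₂ = 1800 kPa.
ΔU = 0 (ideal gas, T constant).
W = nRT ln(V₂/V₁) = 3.54×8.314×391×ln(0.206) = -18200 J.
Q = ΔU + W = -18200 J.
State after step 1: P = 1800 kPa, V = 6.41 L, T = 391 K.
Step 2 — Isobaric: P stays 1800 kPa; V/T = const ⇒ T₂ = 707 K, V₂ = 11.6 L.
W = PΔV = 1800×(11.6−6.41) kPa·L = 9300 J.
ΔU = nCvΔT = 3.54×34.6×(707−391) = 38800 J.
Q = ΔU + W = nCpΔT = 48100 J.
Net over both steps: W = -8880 J, Q = 29900 J, ΔU = 38800 J.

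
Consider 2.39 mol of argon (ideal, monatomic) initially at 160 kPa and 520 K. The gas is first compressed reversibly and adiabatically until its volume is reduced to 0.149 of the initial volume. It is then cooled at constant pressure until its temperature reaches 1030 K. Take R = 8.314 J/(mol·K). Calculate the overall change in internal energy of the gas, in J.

15200 J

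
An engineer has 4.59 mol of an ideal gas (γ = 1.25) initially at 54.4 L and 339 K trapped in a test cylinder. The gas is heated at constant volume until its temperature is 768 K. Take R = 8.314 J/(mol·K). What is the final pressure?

539 kPa

P₁ = nRT₁/V₁ = 4.59×8.314×339/54.4 = 238 kPa.
Isochoric: V stays 54.4 L; P/T = const ⇒ T₂ = 768 K, P₂ = 539 kPa.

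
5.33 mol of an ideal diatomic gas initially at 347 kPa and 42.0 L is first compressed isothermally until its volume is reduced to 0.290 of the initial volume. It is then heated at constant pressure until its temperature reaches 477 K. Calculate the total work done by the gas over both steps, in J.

-11500 J

T₁ = P₁V₁/(nR) = 347×42.0/(5.33×8.314) = 329 K.
Step 1 — Isothermal: T stays 329 K; PV = const ⇒ V₂ = 12.2 L, P₂ = 1200 kPa.
ΔU = 0 (ideal gas, T constant).
W = nRT ln(V₂/V₁) = 5.33×8.314×329×ln(0.290) = -18000 J.
Q = ΔU + W = -18000 J.
State after step 1: P = 1200 kPa, V = 12.2 L, T = 329 K.
Step 2 — Isobaric: P stays 1200 kPa; V/T = const ⇒ T₂ = 477 K, V₂ = 17.7 L.
W = PΔV = 1200×(17.7−12.2) kPa·L = 6560 J.
ΔU = nCvΔT = 5.33×20.8×(477−329) = 16400 J.
Q = ΔU + W = nCpΔT = 23000 J.
Net over both steps: W = -11500 J, Q = 4930 J, ΔU = 16400 J.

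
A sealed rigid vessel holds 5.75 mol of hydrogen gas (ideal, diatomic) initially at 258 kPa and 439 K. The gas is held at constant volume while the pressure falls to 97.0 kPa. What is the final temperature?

V₁ = nRT₁/P₁ = 5.75×8.314×439/258 = 81.3 L.
Isochoric: V stays 81.3 L; P/T = const ⇒ T₂ = 165 K, P₂ = 97.0 kPa.

165 K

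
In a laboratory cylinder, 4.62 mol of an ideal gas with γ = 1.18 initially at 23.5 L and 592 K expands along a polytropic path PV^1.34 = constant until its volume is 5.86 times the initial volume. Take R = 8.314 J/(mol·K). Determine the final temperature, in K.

P₁ = nRT₁/V₁ = 4.62×8.314×592/23.5 = 968 kPa.
Polytropic n=1.34: T₂ = T₁(V₁/V₂)^(n−1) = 592×(0.171)^0.34 = 325 K; P₂ = P₁(V₁/V₂)^n = 90.5 kPa.

325 K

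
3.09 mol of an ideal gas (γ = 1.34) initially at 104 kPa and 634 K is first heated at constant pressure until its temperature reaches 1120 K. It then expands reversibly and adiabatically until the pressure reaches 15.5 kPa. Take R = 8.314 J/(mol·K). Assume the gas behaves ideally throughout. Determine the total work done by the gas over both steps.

V₁ = nRT₁/P₁ = 3.09×8.314×634/104 = 157 L.
Step 1 — Isobaric: P stays 104 kPa; V/T = const ⇒ T₂ = 1120 K, V₂ = 277 L.
W = PΔV = 104×(277−157) kPa·L = 12500 J.
ΔU = nCvΔT = 3.09×24.5×(1120−634) = 36700 J.
Q = ΔU + W = nCpΔT = 49200 J.
State after step 1: P = 104 kPa, V = 277 L, T = 1120 K.
Step 2 — Adiabatic: T₂/T₁ = (P₂/P₁)^((γ−1)/γ) ⇒ T₂ = 1120×(0.149)^0.254 = 691 K; V₂ = 1150 L.
ΔU = nCvΔT = 3.09×24.5×(691−1120) = -32400 J.
Q = 0 for an adiabatic process, so W = −ΔU = 32400 J.
Net over both steps: W = 44900 J, Q = 49200 J, ΔU = 4300 J.

44900 J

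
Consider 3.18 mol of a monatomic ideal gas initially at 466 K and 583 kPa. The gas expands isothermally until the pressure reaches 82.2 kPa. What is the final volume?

150 L

V₁ = nRT₁/P₁ = 3.18×8.314×466/583 = 21.1 L.
Isothermal: T stays 466 K; PV = const ⇒ V₂ = 150 L, P₂ = 82.2 kPa.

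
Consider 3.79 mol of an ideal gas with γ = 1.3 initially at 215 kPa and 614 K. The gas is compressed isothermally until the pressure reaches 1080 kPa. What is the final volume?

17.9 L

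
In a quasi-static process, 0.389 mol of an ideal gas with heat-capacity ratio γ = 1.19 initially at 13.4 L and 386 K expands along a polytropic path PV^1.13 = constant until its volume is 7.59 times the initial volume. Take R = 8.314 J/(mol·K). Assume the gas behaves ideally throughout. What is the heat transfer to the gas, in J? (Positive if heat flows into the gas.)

P₁ = nRT₁/V₁ = 0.389×8.314×386/13.4 = 93.2 kPa.
Polytropic n=1.13: T₂ = T₁(V₁/V₂)^(n−1) = 386×(0.132)^0.13 = 297 K; P₂ = P₁(V₁/V₂)^n = 9.43 kPa.
W = (P₁V₁−P₂V₂)/(n−1) = (93.2×13.4−9.43×102)/0.13 = 2220 J.
ΔU = nCvΔT = 0.389×43.8×(297−386) = -1520 J.
Q = ΔU + W = 702 J.

702 J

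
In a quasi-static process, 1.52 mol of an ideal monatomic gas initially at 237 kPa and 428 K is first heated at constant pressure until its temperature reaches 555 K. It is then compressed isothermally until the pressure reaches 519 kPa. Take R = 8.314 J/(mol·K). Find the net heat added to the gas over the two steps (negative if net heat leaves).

-1490 J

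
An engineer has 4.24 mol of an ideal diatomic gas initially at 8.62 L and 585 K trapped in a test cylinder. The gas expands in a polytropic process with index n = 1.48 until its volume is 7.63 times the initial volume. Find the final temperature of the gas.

221 K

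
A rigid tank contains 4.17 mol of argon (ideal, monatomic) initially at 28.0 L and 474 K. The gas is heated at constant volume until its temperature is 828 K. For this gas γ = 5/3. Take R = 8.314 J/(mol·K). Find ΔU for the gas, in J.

18400 J

P₁ = nRT₁/V₁ = 4.17×8.314×474/28.0 = 587 kPa.
Isochoric: V stays 28.0 L; P/T = const ⇒ T₂ = 828 K, P₂ = 1030 kPa.
For an ideal gas ΔU = nCvΔT with Cv = (3/2)R = 12.5 J/(mol·K).
ΔU = 4.17×12.5×(828−474) = 18400 J.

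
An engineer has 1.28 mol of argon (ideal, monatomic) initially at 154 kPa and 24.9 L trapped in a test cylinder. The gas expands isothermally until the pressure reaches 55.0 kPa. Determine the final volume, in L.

T₁ = P₁V₁/(nR) = 154×24.9/(1.28×8.314) = 360 K.
Isothermal: T stays 360 K; PV = const ⇒ V₂ = 69.7 L, P₂ = 55.0 kPa.

69.7 L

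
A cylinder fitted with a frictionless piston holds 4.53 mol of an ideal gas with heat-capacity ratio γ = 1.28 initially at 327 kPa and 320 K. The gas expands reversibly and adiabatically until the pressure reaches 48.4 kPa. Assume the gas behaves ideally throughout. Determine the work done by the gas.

14700 J

V₁ = nRT₁/P₁ = 4.53×8.314×320/327 = 36.9 L.
Adiabatic: T₂/T₁ = (P₂/P₁)^((γ−1)/γ) ⇒ T₂ = 320×(0.148)^0.219 = 211 K; V₂ = 164 L.
ΔU = nCvΔT = 4.53×29.7×(211−320) = -14700 J.
Q = 0 for an adiabatic process, so W = −ΔU = 14700 J.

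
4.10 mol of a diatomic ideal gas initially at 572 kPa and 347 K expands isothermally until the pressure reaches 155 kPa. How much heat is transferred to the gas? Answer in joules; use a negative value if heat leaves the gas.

15400 J

V₁ = nRT₁/P₁ = 4.10×8.314×347/572 = 20.7 L.
Isothermal: T stays 347 K; PV = const ⇒ V₂ = 76.3 L, P₂ = 155 kPa.
ΔU = 0 (ideal gas, T constant).
W = nRT ln(V₂/V₁) = 4.10×8.314×347×ln(3.69) = 15400 J.
Q = ΔU + W = 15400 J.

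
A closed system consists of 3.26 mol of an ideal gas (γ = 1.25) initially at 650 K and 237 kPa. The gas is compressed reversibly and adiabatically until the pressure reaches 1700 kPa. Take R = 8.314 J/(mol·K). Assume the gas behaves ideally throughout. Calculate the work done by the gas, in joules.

-34000 J

V₁ = nRT₁/P₁ = 3.26×8.314×650/237 = 74.3 L.
Adiabatic: T₂/T₁ = (P₂/P₁)^((γ−1)/γ) ⇒ T₂ = 650×(7.17)^0.200 = 964 K; V₂ = 15.4 L.
ΔU = nCvΔT = 3.26×33.3×(964−650) = 34000 J.
Q = 0 for an adiabatic process, so W = −ΔU = -34000 J.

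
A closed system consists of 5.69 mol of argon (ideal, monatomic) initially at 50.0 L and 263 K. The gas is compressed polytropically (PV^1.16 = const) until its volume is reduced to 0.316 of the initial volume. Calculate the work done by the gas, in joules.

-15700 J

P₁ = nRT₁/V₁ = 5.69×8.314×263/50.0 = 249 kPa.
Polytropic n=1.16: T₂ = T₁(V₁/V₂)^(n−1) = 263×(3.16)^0.16 = 316 K; P₂ = P₁(V₁/V₂)^n = 947 kPa.
W = (P₁V₁−P₂V₂)/(n−1) = (249×50.0−947×15.8)/0.16 = -15700 J.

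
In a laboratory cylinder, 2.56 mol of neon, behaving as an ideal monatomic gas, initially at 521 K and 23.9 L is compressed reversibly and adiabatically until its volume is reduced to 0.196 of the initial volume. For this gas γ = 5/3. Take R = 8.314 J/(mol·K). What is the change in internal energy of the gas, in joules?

32700 J

P₁ = nRT₁/V₁ = 2.56×8.314×521/23.9 = 464 kPa.
Adiabatic: TV^(γ−1) = const ⇒ T₂ = 521×(5.10)^0.667 = 1540 K; PV^γ = const ⇒ P₂ = 7020 kPa.
For an ideal gas ΔU = nCvΔT with Cv = (3/2)R = 12.5 J/(mol·K).
ΔU = 2.56×12.5×(1540−521) = 32700 J.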